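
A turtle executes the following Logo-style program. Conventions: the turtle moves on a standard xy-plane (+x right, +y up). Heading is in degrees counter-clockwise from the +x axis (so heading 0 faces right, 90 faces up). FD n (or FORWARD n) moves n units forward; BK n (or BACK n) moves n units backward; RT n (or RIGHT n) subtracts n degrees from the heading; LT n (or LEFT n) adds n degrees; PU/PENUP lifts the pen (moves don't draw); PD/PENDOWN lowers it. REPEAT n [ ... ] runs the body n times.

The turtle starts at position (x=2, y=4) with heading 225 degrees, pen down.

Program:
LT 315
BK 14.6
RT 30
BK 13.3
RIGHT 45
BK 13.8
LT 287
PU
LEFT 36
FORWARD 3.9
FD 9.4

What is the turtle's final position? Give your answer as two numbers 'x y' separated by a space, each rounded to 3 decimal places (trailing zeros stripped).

Executing turtle program step by step:
Start: pos=(2,4), heading=225, pen down
LT 315: heading 225 -> 180
BK 14.6: (2,4) -> (16.6,4) [heading=180, draw]
RT 30: heading 180 -> 150
BK 13.3: (16.6,4) -> (28.118,-2.65) [heading=150, draw]
RT 45: heading 150 -> 105
BK 13.8: (28.118,-2.65) -> (31.69,-15.98) [heading=105, draw]
LT 287: heading 105 -> 32
PU: pen up
LT 36: heading 32 -> 68
FD 3.9: (31.69,-15.98) -> (33.151,-12.364) [heading=68, move]
FD 9.4: (33.151,-12.364) -> (36.672,-3.648) [heading=68, move]
Final: pos=(36.672,-3.648), heading=68, 3 segment(s) drawn

Answer: 36.672 -3.648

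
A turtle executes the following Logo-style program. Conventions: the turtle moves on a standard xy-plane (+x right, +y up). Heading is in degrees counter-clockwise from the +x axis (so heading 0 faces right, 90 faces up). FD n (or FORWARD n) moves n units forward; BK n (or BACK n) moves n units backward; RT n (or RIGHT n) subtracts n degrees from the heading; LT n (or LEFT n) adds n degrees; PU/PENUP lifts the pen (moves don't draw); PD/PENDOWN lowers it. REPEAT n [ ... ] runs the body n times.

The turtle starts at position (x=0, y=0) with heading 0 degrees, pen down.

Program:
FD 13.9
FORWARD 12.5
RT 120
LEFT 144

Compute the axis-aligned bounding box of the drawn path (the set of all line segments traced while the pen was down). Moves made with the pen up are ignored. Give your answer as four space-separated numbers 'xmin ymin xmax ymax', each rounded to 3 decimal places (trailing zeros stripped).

Executing turtle program step by step:
Start: pos=(0,0), heading=0, pen down
FD 13.9: (0,0) -> (13.9,0) [heading=0, draw]
FD 12.5: (13.9,0) -> (26.4,0) [heading=0, draw]
RT 120: heading 0 -> 240
LT 144: heading 240 -> 24
Final: pos=(26.4,0), heading=24, 2 segment(s) drawn

Segment endpoints: x in {0, 13.9, 26.4}, y in {0}
xmin=0, ymin=0, xmax=26.4, ymax=0

Answer: 0 0 26.4 0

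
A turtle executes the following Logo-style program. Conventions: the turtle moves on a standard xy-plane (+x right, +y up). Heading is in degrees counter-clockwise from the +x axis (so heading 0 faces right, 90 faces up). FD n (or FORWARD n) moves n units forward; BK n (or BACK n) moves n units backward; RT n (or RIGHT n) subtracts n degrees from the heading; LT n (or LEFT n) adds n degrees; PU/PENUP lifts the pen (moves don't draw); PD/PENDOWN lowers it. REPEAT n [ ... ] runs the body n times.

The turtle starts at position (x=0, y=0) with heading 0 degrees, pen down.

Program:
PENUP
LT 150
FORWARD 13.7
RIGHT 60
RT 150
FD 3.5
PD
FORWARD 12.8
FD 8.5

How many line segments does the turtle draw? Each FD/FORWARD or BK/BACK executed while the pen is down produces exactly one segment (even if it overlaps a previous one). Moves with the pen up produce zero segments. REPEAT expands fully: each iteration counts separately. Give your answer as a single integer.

Answer: 2

Derivation:
Executing turtle program step by step:
Start: pos=(0,0), heading=0, pen down
PU: pen up
LT 150: heading 0 -> 150
FD 13.7: (0,0) -> (-11.865,6.85) [heading=150, move]
RT 60: heading 150 -> 90
RT 150: heading 90 -> 300
FD 3.5: (-11.865,6.85) -> (-10.115,3.819) [heading=300, move]
PD: pen down
FD 12.8: (-10.115,3.819) -> (-3.715,-7.266) [heading=300, draw]
FD 8.5: (-3.715,-7.266) -> (0.535,-14.627) [heading=300, draw]
Final: pos=(0.535,-14.627), heading=300, 2 segment(s) drawn
Segments drawn: 2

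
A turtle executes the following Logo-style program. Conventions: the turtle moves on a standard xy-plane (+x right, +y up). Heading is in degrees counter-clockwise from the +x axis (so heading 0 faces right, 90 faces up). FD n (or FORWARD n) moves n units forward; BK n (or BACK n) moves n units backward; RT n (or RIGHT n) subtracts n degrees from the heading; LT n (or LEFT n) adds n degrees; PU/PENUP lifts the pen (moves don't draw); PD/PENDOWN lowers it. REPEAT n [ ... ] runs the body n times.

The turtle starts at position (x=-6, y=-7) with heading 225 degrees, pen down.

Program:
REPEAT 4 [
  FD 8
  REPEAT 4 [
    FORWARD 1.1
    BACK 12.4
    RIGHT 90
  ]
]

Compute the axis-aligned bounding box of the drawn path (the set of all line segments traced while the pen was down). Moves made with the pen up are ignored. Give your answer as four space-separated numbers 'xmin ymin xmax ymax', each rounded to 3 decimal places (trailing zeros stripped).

Answer: -29.405 -38.396 5.102 -3.889

Derivation:
Executing turtle program step by step:
Start: pos=(-6,-7), heading=225, pen down
REPEAT 4 [
  -- iteration 1/4 --
  FD 8: (-6,-7) -> (-11.657,-12.657) [heading=225, draw]
  REPEAT 4 [
    -- iteration 1/4 --
    FD 1.1: (-11.657,-12.657) -> (-12.435,-13.435) [heading=225, draw]
    BK 12.4: (-12.435,-13.435) -> (-3.667,-4.667) [heading=225, draw]
    RT 90: heading 225 -> 135
    -- iteration 2/4 --
    FD 1.1: (-3.667,-4.667) -> (-4.444,-3.889) [heading=135, draw]
    BK 12.4: (-4.444,-3.889) -> (4.324,-12.657) [heading=135, draw]
    RT 90: heading 135 -> 45
    -- iteration 3/4 --
    FD 1.1: (4.324,-12.657) -> (5.102,-11.879) [heading=45, draw]
    BK 12.4: (5.102,-11.879) -> (-3.667,-20.647) [heading=45, draw]
    RT 90: heading 45 -> 315
    -- iteration 4/4 --
    FD 1.1: (-3.667,-20.647) -> (-2.889,-21.425) [heading=315, draw]
    BK 12.4: (-2.889,-21.425) -> (-11.657,-12.657) [heading=315, draw]
    RT 90: heading 315 -> 225
  ]
  -- iteration 2/4 --
  FD 8: (-11.657,-12.657) -> (-17.314,-18.314) [heading=225, draw]
  REPEAT 4 [
    -- iteration 1/4 --
    FD 1.1: (-17.314,-18.314) -> (-18.092,-19.092) [heading=225, draw]
    BK 12.4: (-18.092,-19.092) -> (-9.323,-10.323) [heading=225, draw]
    RT 90: heading 225 -> 135
    -- iteration 2/4 --
    FD 1.1: (-9.323,-10.323) -> (-10.101,-9.546) [heading=135, draw]
    BK 12.4: (-10.101,-9.546) -> (-1.333,-18.314) [heading=135, draw]
    RT 90: heading 135 -> 45
    -- iteration 3/4 --
    FD 1.1: (-1.333,-18.314) -> (-0.555,-17.536) [heading=45, draw]
    BK 12.4: (-0.555,-17.536) -> (-9.323,-26.304) [heading=45, draw]
    RT 90: heading 45 -> 315
    -- iteration 4/4 --
    FD 1.1: (-9.323,-26.304) -> (-8.546,-27.082) [heading=315, draw]
    BK 12.4: (-8.546,-27.082) -> (-17.314,-18.314) [heading=315, draw]
    RT 90: heading 315 -> 225
  ]
  -- iteration 3/4 --
  FD 8: (-17.314,-18.314) -> (-22.971,-23.971) [heading=225, draw]
  REPEAT 4 [
    -- iteration 1/4 --
    FD 1.1: (-22.971,-23.971) -> (-23.748,-24.748) [heading=225, draw]
    BK 12.4: (-23.748,-24.748) -> (-14.98,-15.98) [heading=225, draw]
    RT 90: heading 225 -> 135
    -- iteration 2/4 --
    FD 1.1: (-14.98,-15.98) -> (-15.758,-15.202) [heading=135, draw]
    BK 12.4: (-15.758,-15.202) -> (-6.99,-23.971) [heading=135, draw]
    RT 90: heading 135 -> 45
    -- iteration 3/4 --
    FD 1.1: (-6.99,-23.971) -> (-6.212,-23.193) [heading=45, draw]
    BK 12.4: (-6.212,-23.193) -> (-14.98,-31.961) [heading=45, draw]
    RT 90: heading 45 -> 315
    -- iteration 4/4 --
    FD 1.1: (-14.98,-31.961) -> (-14.202,-32.739) [heading=315, draw]
    BK 12.4: (-14.202,-32.739) -> (-22.971,-23.971) [heading=315, draw]
    RT 90: heading 315 -> 225
  ]
  -- iteration 4/4 --
  FD 8: (-22.971,-23.971) -> (-28.627,-29.627) [heading=225, draw]
  REPEAT 4 [
    -- iteration 1/4 --
    FD 1.1: (-28.627,-29.627) -> (-29.405,-30.405) [heading=225, draw]
    BK 12.4: (-29.405,-30.405) -> (-20.637,-21.637) [heading=225, draw]
    RT 90: heading 225 -> 135
    -- iteration 2/4 --
    FD 1.1: (-20.637,-21.637) -> (-21.415,-20.859) [heading=135, draw]
    BK 12.4: (-21.415,-20.859) -> (-12.647,-29.627) [heading=135, draw]
    RT 90: heading 135 -> 45
    -- iteration 3/4 --
    FD 1.1: (-12.647,-29.627) -> (-11.869,-28.85) [heading=45, draw]
    BK 12.4: (-11.869,-28.85) -> (-20.637,-37.618) [heading=45, draw]
    RT 90: heading 45 -> 315
    -- iteration 4/4 --
    FD 1.1: (-20.637,-37.618) -> (-19.859,-38.396) [heading=315, draw]
    BK 12.4: (-19.859,-38.396) -> (-28.627,-29.627) [heading=315, draw]
    RT 90: heading 315 -> 225
  ]
]
Final: pos=(-28.627,-29.627), heading=225, 36 segment(s) drawn

Segment endpoints: x in {-29.405, -28.627, -28.627, -23.748, -22.971, -21.415, -20.637, -20.637, -19.859, -18.092, -17.314, -15.758, -14.98, -14.98, -14.202, -12.647, -12.435, -11.869, -11.657, -10.101, -9.323, -9.323, -8.546, -6.99, -6.212, -6, -4.444, -3.667, -3.667, -2.889, -1.333, -0.555, 4.324, 5.102}, y in {-38.396, -37.618, -32.739, -31.961, -30.405, -29.627, -29.627, -29.627, -28.85, -27.082, -26.304, -24.748, -23.971, -23.971, -23.193, -21.637, -21.425, -20.859, -20.647, -19.092, -18.314, -18.314, -17.536, -15.98, -15.202, -13.435, -12.657, -12.657, -12.657, -11.879, -10.323, -9.546, -7, -4.667, -3.889}
xmin=-29.405, ymin=-38.396, xmax=5.102, ymax=-3.889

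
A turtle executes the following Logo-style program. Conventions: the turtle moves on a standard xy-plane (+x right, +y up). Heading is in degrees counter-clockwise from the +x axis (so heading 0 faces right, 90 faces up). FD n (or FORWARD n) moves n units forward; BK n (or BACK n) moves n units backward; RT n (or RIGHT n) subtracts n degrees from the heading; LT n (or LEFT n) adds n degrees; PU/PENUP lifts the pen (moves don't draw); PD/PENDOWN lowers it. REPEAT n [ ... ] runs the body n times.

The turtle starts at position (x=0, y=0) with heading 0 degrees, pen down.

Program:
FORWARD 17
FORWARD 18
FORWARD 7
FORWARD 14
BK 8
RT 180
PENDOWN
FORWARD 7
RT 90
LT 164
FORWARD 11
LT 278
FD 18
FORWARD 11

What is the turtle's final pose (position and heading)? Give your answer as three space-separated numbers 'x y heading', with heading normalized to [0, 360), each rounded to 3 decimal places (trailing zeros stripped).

Answer: 9.25 -6.538 172

Derivation:
Executing turtle program step by step:
Start: pos=(0,0), heading=0, pen down
FD 17: (0,0) -> (17,0) [heading=0, draw]
FD 18: (17,0) -> (35,0) [heading=0, draw]
FD 7: (35,0) -> (42,0) [heading=0, draw]
FD 14: (42,0) -> (56,0) [heading=0, draw]
BK 8: (56,0) -> (48,0) [heading=0, draw]
RT 180: heading 0 -> 180
PD: pen down
FD 7: (48,0) -> (41,0) [heading=180, draw]
RT 90: heading 180 -> 90
LT 164: heading 90 -> 254
FD 11: (41,0) -> (37.968,-10.574) [heading=254, draw]
LT 278: heading 254 -> 172
FD 18: (37.968,-10.574) -> (20.143,-8.069) [heading=172, draw]
FD 11: (20.143,-8.069) -> (9.25,-6.538) [heading=172, draw]
Final: pos=(9.25,-6.538), heading=172, 9 segment(s) drawn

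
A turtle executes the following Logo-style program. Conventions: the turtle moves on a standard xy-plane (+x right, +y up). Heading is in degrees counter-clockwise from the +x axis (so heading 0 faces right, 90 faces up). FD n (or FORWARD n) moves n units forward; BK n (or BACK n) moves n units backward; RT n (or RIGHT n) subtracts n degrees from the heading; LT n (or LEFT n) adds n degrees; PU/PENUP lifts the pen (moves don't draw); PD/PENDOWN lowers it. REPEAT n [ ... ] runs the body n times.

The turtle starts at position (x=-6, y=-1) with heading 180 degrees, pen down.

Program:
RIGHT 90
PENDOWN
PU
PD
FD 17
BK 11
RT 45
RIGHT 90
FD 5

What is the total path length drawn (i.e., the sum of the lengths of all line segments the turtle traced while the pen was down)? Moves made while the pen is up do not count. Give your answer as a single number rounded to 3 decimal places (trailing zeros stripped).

Executing turtle program step by step:
Start: pos=(-6,-1), heading=180, pen down
RT 90: heading 180 -> 90
PD: pen down
PU: pen up
PD: pen down
FD 17: (-6,-1) -> (-6,16) [heading=90, draw]
BK 11: (-6,16) -> (-6,5) [heading=90, draw]
RT 45: heading 90 -> 45
RT 90: heading 45 -> 315
FD 5: (-6,5) -> (-2.464,1.464) [heading=315, draw]
Final: pos=(-2.464,1.464), heading=315, 3 segment(s) drawn

Segment lengths:
  seg 1: (-6,-1) -> (-6,16), length = 17
  seg 2: (-6,16) -> (-6,5), length = 11
  seg 3: (-6,5) -> (-2.464,1.464), length = 5
Total = 33

Answer: 33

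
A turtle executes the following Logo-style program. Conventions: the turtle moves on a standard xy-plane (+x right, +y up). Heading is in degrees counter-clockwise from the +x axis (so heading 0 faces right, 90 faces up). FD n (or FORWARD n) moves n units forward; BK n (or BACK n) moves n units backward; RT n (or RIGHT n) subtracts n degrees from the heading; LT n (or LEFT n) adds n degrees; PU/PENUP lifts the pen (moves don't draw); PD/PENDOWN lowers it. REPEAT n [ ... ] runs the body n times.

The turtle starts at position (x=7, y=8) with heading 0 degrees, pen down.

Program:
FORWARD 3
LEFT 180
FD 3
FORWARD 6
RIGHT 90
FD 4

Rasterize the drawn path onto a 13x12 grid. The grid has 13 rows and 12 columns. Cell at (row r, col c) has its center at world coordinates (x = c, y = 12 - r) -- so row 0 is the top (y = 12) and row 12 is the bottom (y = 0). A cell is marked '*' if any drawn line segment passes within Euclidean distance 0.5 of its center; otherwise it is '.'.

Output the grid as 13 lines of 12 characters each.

Answer: .*..........
.*..........
.*..........
.*..........
.**********.
............
............
............
............
............
............
............
............

Derivation:
Segment 0: (7,8) -> (10,8)
Segment 1: (10,8) -> (7,8)
Segment 2: (7,8) -> (1,8)
Segment 3: (1,8) -> (1,12)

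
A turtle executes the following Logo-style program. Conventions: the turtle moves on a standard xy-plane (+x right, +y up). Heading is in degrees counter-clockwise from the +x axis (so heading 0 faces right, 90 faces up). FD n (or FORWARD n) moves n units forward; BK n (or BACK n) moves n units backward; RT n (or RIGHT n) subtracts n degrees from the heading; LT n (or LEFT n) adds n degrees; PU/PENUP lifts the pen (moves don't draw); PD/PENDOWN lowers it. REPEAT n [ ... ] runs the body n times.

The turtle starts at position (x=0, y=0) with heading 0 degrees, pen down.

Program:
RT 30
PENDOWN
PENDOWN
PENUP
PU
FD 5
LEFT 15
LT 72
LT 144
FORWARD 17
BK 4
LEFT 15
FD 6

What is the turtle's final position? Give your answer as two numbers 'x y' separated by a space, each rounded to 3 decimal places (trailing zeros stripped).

Answer: -12.661 -10.685

Derivation:
Executing turtle program step by step:
Start: pos=(0,0), heading=0, pen down
RT 30: heading 0 -> 330
PD: pen down
PD: pen down
PU: pen up
PU: pen up
FD 5: (0,0) -> (4.33,-2.5) [heading=330, move]
LT 15: heading 330 -> 345
LT 72: heading 345 -> 57
LT 144: heading 57 -> 201
FD 17: (4.33,-2.5) -> (-11.541,-8.592) [heading=201, move]
BK 4: (-11.541,-8.592) -> (-7.806,-7.159) [heading=201, move]
LT 15: heading 201 -> 216
FD 6: (-7.806,-7.159) -> (-12.661,-10.685) [heading=216, move]
Final: pos=(-12.661,-10.685), heading=216, 0 segment(s) drawn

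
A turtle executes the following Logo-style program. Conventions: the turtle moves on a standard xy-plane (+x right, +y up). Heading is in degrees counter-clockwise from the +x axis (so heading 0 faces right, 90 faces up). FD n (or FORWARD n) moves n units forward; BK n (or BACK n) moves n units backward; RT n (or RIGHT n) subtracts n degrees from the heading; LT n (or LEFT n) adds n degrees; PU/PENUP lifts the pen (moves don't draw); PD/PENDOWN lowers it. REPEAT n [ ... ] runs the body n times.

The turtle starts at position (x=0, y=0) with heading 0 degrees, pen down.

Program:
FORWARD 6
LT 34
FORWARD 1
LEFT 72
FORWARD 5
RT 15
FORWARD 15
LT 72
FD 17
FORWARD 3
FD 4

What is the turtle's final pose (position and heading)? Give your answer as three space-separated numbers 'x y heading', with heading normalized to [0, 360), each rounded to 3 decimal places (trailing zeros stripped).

Executing turtle program step by step:
Start: pos=(0,0), heading=0, pen down
FD 6: (0,0) -> (6,0) [heading=0, draw]
LT 34: heading 0 -> 34
FD 1: (6,0) -> (6.829,0.559) [heading=34, draw]
LT 72: heading 34 -> 106
FD 5: (6.829,0.559) -> (5.451,5.366) [heading=106, draw]
RT 15: heading 106 -> 91
FD 15: (5.451,5.366) -> (5.189,20.363) [heading=91, draw]
LT 72: heading 91 -> 163
FD 17: (5.189,20.363) -> (-11.068,25.334) [heading=163, draw]
FD 3: (-11.068,25.334) -> (-13.937,26.211) [heading=163, draw]
FD 4: (-13.937,26.211) -> (-17.762,27.38) [heading=163, draw]
Final: pos=(-17.762,27.38), heading=163, 7 segment(s) drawn

Answer: -17.762 27.38 163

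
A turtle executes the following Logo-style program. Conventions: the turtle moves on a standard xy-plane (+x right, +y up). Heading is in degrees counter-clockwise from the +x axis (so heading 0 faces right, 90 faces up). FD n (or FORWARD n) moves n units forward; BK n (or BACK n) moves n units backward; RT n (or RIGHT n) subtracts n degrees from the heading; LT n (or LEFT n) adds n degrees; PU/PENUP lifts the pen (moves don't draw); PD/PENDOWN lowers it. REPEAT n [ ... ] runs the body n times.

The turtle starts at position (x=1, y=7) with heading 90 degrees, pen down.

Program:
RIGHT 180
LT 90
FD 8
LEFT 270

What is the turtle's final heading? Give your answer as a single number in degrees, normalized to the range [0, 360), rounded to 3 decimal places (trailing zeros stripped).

Answer: 270

Derivation:
Executing turtle program step by step:
Start: pos=(1,7), heading=90, pen down
RT 180: heading 90 -> 270
LT 90: heading 270 -> 0
FD 8: (1,7) -> (9,7) [heading=0, draw]
LT 270: heading 0 -> 270
Final: pos=(9,7), heading=270, 1 segment(s) drawn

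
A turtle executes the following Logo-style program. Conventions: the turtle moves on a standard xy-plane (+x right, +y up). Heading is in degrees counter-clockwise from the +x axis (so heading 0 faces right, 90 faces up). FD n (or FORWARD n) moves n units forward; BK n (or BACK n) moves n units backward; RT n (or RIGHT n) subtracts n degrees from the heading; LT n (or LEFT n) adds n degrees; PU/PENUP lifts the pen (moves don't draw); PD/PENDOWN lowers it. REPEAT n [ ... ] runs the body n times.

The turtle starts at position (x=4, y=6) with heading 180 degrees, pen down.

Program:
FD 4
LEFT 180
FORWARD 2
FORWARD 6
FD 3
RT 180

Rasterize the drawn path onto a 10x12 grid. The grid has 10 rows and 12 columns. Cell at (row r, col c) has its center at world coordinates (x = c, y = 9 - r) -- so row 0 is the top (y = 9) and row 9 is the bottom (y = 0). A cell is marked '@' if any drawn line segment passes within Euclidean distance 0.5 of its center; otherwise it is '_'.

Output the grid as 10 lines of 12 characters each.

Answer: ____________
____________
____________
@@@@@@@@@@@@
____________
____________
____________
____________
____________
____________

Derivation:
Segment 0: (4,6) -> (0,6)
Segment 1: (0,6) -> (2,6)
Segment 2: (2,6) -> (8,6)
Segment 3: (8,6) -> (11,6)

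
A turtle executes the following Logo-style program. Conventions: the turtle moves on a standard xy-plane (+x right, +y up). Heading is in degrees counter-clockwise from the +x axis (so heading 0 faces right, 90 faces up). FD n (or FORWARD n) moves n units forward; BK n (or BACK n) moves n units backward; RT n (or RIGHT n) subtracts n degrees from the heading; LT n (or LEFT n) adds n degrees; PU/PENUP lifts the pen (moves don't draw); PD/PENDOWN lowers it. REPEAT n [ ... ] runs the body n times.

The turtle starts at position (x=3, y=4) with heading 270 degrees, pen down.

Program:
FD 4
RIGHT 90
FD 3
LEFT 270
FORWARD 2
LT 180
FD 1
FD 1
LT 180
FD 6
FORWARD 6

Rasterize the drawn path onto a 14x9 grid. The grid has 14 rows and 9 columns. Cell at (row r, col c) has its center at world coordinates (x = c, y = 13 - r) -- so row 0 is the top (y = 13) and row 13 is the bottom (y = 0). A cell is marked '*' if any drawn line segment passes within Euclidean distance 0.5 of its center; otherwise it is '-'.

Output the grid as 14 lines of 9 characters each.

Segment 0: (3,4) -> (3,0)
Segment 1: (3,0) -> (-0,0)
Segment 2: (-0,0) -> (-0,2)
Segment 3: (-0,2) -> (-0,1)
Segment 4: (-0,1) -> (-0,0)
Segment 5: (-0,0) -> (0,6)
Segment 6: (0,6) -> (0,12)

Answer: ---------
*--------
*--------
*--------
*--------
*--------
*--------
*--------
*--------
*--*-----
*--*-----
*--*-----
*--*-----
****-----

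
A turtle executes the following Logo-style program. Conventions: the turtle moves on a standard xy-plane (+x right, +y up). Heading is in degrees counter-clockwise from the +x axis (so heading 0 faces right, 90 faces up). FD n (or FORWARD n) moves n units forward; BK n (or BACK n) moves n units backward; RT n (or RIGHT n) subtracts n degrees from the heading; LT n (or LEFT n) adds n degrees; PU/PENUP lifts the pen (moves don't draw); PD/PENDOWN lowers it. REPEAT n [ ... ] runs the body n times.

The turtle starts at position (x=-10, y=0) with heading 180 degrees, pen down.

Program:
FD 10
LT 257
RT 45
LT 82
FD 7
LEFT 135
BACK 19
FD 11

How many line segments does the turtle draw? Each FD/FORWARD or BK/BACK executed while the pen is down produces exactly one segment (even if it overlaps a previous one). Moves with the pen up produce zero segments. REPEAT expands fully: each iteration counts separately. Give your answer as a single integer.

Answer: 4

Derivation:
Executing turtle program step by step:
Start: pos=(-10,0), heading=180, pen down
FD 10: (-10,0) -> (-20,0) [heading=180, draw]
LT 257: heading 180 -> 77
RT 45: heading 77 -> 32
LT 82: heading 32 -> 114
FD 7: (-20,0) -> (-22.847,6.395) [heading=114, draw]
LT 135: heading 114 -> 249
BK 19: (-22.847,6.395) -> (-16.038,24.133) [heading=249, draw]
FD 11: (-16.038,24.133) -> (-19.98,13.863) [heading=249, draw]
Final: pos=(-19.98,13.863), heading=249, 4 segment(s) drawn
Segments drawn: 4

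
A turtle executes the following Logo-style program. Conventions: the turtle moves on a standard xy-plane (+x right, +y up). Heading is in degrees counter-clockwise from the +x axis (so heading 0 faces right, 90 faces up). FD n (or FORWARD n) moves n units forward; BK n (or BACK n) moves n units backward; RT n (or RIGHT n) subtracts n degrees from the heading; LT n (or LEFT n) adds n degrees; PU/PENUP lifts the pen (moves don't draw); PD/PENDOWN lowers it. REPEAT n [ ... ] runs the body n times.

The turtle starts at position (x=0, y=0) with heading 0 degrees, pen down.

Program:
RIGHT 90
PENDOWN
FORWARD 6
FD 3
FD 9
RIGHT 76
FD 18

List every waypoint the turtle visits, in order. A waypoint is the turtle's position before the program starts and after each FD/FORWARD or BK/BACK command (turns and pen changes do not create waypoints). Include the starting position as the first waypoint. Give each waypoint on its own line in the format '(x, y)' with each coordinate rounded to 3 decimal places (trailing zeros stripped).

Answer: (0, 0)
(0, -6)
(0, -9)
(0, -18)
(-17.465, -22.355)

Derivation:
Executing turtle program step by step:
Start: pos=(0,0), heading=0, pen down
RT 90: heading 0 -> 270
PD: pen down
FD 6: (0,0) -> (0,-6) [heading=270, draw]
FD 3: (0,-6) -> (0,-9) [heading=270, draw]
FD 9: (0,-9) -> (0,-18) [heading=270, draw]
RT 76: heading 270 -> 194
FD 18: (0,-18) -> (-17.465,-22.355) [heading=194, draw]
Final: pos=(-17.465,-22.355), heading=194, 4 segment(s) drawn
Waypoints (5 total):
(0, 0)
(0, -6)
(0, -9)
(0, -18)
(-17.465, -22.355)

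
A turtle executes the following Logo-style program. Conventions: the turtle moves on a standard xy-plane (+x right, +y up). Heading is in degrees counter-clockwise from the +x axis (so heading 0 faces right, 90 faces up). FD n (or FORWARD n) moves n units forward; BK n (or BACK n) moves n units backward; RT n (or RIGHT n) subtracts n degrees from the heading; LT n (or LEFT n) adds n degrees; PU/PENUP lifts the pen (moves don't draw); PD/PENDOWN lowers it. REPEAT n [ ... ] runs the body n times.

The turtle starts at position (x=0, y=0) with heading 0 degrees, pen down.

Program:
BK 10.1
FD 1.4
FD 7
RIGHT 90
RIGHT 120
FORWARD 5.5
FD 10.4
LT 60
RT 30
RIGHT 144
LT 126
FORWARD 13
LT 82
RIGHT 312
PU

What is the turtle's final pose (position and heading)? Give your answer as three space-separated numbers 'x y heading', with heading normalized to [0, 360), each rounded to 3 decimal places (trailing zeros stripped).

Answer: -27.834 11.967 292

Derivation:
Executing turtle program step by step:
Start: pos=(0,0), heading=0, pen down
BK 10.1: (0,0) -> (-10.1,0) [heading=0, draw]
FD 1.4: (-10.1,0) -> (-8.7,0) [heading=0, draw]
FD 7: (-8.7,0) -> (-1.7,0) [heading=0, draw]
RT 90: heading 0 -> 270
RT 120: heading 270 -> 150
FD 5.5: (-1.7,0) -> (-6.463,2.75) [heading=150, draw]
FD 10.4: (-6.463,2.75) -> (-15.47,7.95) [heading=150, draw]
LT 60: heading 150 -> 210
RT 30: heading 210 -> 180
RT 144: heading 180 -> 36
LT 126: heading 36 -> 162
FD 13: (-15.47,7.95) -> (-27.834,11.967) [heading=162, draw]
LT 82: heading 162 -> 244
RT 312: heading 244 -> 292
PU: pen up
Final: pos=(-27.834,11.967), heading=292, 6 segment(s) drawn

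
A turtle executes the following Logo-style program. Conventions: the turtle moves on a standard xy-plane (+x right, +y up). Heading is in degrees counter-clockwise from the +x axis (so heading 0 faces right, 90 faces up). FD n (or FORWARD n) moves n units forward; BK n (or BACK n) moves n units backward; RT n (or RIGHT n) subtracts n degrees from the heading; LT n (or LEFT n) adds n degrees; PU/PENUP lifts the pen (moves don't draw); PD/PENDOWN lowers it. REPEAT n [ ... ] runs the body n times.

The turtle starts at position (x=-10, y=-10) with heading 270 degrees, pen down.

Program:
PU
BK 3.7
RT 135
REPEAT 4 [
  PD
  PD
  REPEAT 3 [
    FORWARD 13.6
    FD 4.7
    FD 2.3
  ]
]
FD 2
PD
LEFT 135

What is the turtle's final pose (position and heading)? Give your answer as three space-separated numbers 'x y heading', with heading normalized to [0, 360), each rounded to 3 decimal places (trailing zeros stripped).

Answer: -186.211 169.911 270

Derivation:
Executing turtle program step by step:
Start: pos=(-10,-10), heading=270, pen down
PU: pen up
BK 3.7: (-10,-10) -> (-10,-6.3) [heading=270, move]
RT 135: heading 270 -> 135
REPEAT 4 [
  -- iteration 1/4 --
  PD: pen down
  PD: pen down
  REPEAT 3 [
    -- iteration 1/3 --
    FD 13.6: (-10,-6.3) -> (-19.617,3.317) [heading=135, draw]
    FD 4.7: (-19.617,3.317) -> (-22.94,6.64) [heading=135, draw]
    FD 2.3: (-22.94,6.64) -> (-24.566,8.266) [heading=135, draw]
    -- iteration 2/3 --
    FD 13.6: (-24.566,8.266) -> (-34.183,17.883) [heading=135, draw]
    FD 4.7: (-34.183,17.883) -> (-37.506,21.206) [heading=135, draw]
    FD 2.3: (-37.506,21.206) -> (-39.133,22.833) [heading=135, draw]
    -- iteration 3/3 --
    FD 13.6: (-39.133,22.833) -> (-48.749,32.449) [heading=135, draw]
    FD 4.7: (-48.749,32.449) -> (-52.073,35.773) [heading=135, draw]
    FD 2.3: (-52.073,35.773) -> (-53.699,37.399) [heading=135, draw]
  ]
  -- iteration 2/4 --
  PD: pen down
  PD: pen down
  REPEAT 3 [
    -- iteration 1/3 --
    FD 13.6: (-53.699,37.399) -> (-63.316,47.016) [heading=135, draw]
    FD 4.7: (-63.316,47.016) -> (-66.639,50.339) [heading=135, draw]
    FD 2.3: (-66.639,50.339) -> (-68.266,51.966) [heading=135, draw]
    -- iteration 2/3 --
    FD 13.6: (-68.266,51.966) -> (-77.882,61.582) [heading=135, draw]
    FD 4.7: (-77.882,61.582) -> (-81.206,64.906) [heading=135, draw]
    FD 2.3: (-81.206,64.906) -> (-82.832,66.532) [heading=135, draw]
    -- iteration 3/3 --
    FD 13.6: (-82.832,66.532) -> (-92.449,76.149) [heading=135, draw]
    FD 4.7: (-92.449,76.149) -> (-95.772,79.472) [heading=135, draw]
    FD 2.3: (-95.772,79.472) -> (-97.398,81.098) [heading=135, draw]
  ]
  -- iteration 3/4 --
  PD: pen down
  PD: pen down
  REPEAT 3 [
    -- iteration 1/3 --
    FD 13.6: (-97.398,81.098) -> (-107.015,90.715) [heading=135, draw]
    FD 4.7: (-107.015,90.715) -> (-110.338,94.038) [heading=135, draw]
    FD 2.3: (-110.338,94.038) -> (-111.965,95.665) [heading=135, draw]
    -- iteration 2/3 --
    FD 13.6: (-111.965,95.665) -> (-121.581,105.281) [heading=135, draw]
    FD 4.7: (-121.581,105.281) -> (-124.905,108.605) [heading=135, draw]
    FD 2.3: (-124.905,108.605) -> (-126.531,110.231) [heading=135, draw]
    -- iteration 3/3 --
    FD 13.6: (-126.531,110.231) -> (-136.148,119.848) [heading=135, draw]
    FD 4.7: (-136.148,119.848) -> (-139.471,123.171) [heading=135, draw]
    FD 2.3: (-139.471,123.171) -> (-141.098,124.798) [heading=135, draw]
  ]
  -- iteration 4/4 --
  PD: pen down
  PD: pen down
  REPEAT 3 [
    -- iteration 1/3 --
    FD 13.6: (-141.098,124.798) -> (-150.714,134.414) [heading=135, draw]
    FD 4.7: (-150.714,134.414) -> (-154.038,137.738) [heading=135, draw]
    FD 2.3: (-154.038,137.738) -> (-155.664,139.364) [heading=135, draw]
    -- iteration 2/3 --
    FD 13.6: (-155.664,139.364) -> (-165.281,148.981) [heading=135, draw]
    FD 4.7: (-165.281,148.981) -> (-168.604,152.304) [heading=135, draw]
    FD 2.3: (-168.604,152.304) -> (-170.23,153.93) [heading=135, draw]
    -- iteration 3/3 --
    FD 13.6: (-170.23,153.93) -> (-179.847,163.547) [heading=135, draw]
    FD 4.7: (-179.847,163.547) -> (-183.17,166.87) [heading=135, draw]
    FD 2.3: (-183.17,166.87) -> (-184.797,168.497) [heading=135, draw]
  ]
]
FD 2: (-184.797,168.497) -> (-186.211,169.911) [heading=135, draw]
PD: pen down
LT 135: heading 135 -> 270
Final: pos=(-186.211,169.911), heading=270, 37 segment(s) drawn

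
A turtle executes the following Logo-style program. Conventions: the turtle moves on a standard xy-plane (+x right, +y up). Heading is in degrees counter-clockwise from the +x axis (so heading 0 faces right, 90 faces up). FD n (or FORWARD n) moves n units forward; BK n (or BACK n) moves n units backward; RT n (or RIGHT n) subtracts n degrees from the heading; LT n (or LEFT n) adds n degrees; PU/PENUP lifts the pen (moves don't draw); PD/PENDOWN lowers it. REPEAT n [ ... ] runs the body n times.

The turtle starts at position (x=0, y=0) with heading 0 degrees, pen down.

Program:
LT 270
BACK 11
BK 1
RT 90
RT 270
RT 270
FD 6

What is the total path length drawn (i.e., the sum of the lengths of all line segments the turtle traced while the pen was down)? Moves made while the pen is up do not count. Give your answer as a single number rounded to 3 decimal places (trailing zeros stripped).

Answer: 18

Derivation:
Executing turtle program step by step:
Start: pos=(0,0), heading=0, pen down
LT 270: heading 0 -> 270
BK 11: (0,0) -> (0,11) [heading=270, draw]
BK 1: (0,11) -> (0,12) [heading=270, draw]
RT 90: heading 270 -> 180
RT 270: heading 180 -> 270
RT 270: heading 270 -> 0
FD 6: (0,12) -> (6,12) [heading=0, draw]
Final: pos=(6,12), heading=0, 3 segment(s) drawn

Segment lengths:
  seg 1: (0,0) -> (0,11), length = 11
  seg 2: (0,11) -> (0,12), length = 1
  seg 3: (0,12) -> (6,12), length = 6
Total = 18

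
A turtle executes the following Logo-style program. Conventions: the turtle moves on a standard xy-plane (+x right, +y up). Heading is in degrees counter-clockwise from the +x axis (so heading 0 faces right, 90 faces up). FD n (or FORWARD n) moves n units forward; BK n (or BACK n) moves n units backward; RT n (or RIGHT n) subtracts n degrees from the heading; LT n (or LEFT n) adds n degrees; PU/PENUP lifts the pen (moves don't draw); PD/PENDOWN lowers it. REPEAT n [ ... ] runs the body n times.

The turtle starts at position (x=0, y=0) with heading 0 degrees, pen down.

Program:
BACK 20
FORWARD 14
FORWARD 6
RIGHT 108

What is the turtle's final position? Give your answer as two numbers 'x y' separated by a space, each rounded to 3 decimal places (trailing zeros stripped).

Executing turtle program step by step:
Start: pos=(0,0), heading=0, pen down
BK 20: (0,0) -> (-20,0) [heading=0, draw]
FD 14: (-20,0) -> (-6,0) [heading=0, draw]
FD 6: (-6,0) -> (0,0) [heading=0, draw]
RT 108: heading 0 -> 252
Final: pos=(0,0), heading=252, 3 segment(s) drawn

Answer: 0 0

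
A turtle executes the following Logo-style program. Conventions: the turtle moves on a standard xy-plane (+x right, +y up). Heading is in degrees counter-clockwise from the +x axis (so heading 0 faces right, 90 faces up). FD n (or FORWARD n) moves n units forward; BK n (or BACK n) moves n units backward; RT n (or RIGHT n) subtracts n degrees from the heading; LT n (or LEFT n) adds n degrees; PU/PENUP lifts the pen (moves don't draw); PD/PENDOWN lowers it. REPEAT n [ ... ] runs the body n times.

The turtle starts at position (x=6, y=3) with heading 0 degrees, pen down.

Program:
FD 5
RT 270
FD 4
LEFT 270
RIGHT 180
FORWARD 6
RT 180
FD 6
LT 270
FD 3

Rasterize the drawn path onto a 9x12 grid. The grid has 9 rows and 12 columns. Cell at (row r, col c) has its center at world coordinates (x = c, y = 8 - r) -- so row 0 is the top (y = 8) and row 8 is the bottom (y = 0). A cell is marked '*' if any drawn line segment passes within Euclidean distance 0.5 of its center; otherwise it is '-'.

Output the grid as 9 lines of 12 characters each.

Answer: ------------
-----*******
-----------*
-----------*
-----------*
------******
------------
------------
------------

Derivation:
Segment 0: (6,3) -> (11,3)
Segment 1: (11,3) -> (11,7)
Segment 2: (11,7) -> (5,7)
Segment 3: (5,7) -> (11,7)
Segment 4: (11,7) -> (11,4)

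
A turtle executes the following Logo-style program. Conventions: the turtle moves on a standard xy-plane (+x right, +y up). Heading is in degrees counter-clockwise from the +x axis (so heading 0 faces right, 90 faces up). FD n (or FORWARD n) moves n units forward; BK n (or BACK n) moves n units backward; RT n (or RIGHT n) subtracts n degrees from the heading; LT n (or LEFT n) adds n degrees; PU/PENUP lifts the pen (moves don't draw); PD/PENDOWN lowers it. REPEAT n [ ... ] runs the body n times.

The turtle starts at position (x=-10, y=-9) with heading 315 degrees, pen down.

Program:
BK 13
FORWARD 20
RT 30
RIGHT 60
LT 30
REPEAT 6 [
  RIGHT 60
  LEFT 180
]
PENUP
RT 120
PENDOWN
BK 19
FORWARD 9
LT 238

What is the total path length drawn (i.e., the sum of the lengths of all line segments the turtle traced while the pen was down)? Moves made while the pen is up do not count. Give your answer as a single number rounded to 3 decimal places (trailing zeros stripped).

Executing turtle program step by step:
Start: pos=(-10,-9), heading=315, pen down
BK 13: (-10,-9) -> (-19.192,0.192) [heading=315, draw]
FD 20: (-19.192,0.192) -> (-5.05,-13.95) [heading=315, draw]
RT 30: heading 315 -> 285
RT 60: heading 285 -> 225
LT 30: heading 225 -> 255
REPEAT 6 [
  -- iteration 1/6 --
  RT 60: heading 255 -> 195
  LT 180: heading 195 -> 15
  -- iteration 2/6 --
  RT 60: heading 15 -> 315
  LT 180: heading 315 -> 135
  -- iteration 3/6 --
  RT 60: heading 135 -> 75
  LT 180: heading 75 -> 255
  -- iteration 4/6 --
  RT 60: heading 255 -> 195
  LT 180: heading 195 -> 15
  -- iteration 5/6 --
  RT 60: heading 15 -> 315
  LT 180: heading 315 -> 135
  -- iteration 6/6 --
  RT 60: heading 135 -> 75
  LT 180: heading 75 -> 255
]
PU: pen up
RT 120: heading 255 -> 135
PD: pen down
BK 19: (-5.05,-13.95) -> (8.385,-27.385) [heading=135, draw]
FD 9: (8.385,-27.385) -> (2.021,-21.021) [heading=135, draw]
LT 238: heading 135 -> 13
Final: pos=(2.021,-21.021), heading=13, 4 segment(s) drawn

Segment lengths:
  seg 1: (-10,-9) -> (-19.192,0.192), length = 13
  seg 2: (-19.192,0.192) -> (-5.05,-13.95), length = 20
  seg 3: (-5.05,-13.95) -> (8.385,-27.385), length = 19
  seg 4: (8.385,-27.385) -> (2.021,-21.021), length = 9
Total = 61

Answer: 61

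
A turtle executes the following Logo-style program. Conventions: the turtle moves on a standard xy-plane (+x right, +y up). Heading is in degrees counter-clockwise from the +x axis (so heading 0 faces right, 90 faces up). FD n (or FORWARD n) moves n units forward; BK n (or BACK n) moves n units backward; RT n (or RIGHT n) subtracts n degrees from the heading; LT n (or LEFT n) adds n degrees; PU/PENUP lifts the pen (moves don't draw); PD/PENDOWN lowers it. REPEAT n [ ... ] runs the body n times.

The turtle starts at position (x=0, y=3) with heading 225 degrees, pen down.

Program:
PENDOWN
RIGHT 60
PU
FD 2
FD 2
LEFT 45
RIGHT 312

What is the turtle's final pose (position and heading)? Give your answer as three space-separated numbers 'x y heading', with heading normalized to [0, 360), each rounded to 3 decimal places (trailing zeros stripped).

Executing turtle program step by step:
Start: pos=(0,3), heading=225, pen down
PD: pen down
RT 60: heading 225 -> 165
PU: pen up
FD 2: (0,3) -> (-1.932,3.518) [heading=165, move]
FD 2: (-1.932,3.518) -> (-3.864,4.035) [heading=165, move]
LT 45: heading 165 -> 210
RT 312: heading 210 -> 258
Final: pos=(-3.864,4.035), heading=258, 0 segment(s) drawn

Answer: -3.864 4.035 258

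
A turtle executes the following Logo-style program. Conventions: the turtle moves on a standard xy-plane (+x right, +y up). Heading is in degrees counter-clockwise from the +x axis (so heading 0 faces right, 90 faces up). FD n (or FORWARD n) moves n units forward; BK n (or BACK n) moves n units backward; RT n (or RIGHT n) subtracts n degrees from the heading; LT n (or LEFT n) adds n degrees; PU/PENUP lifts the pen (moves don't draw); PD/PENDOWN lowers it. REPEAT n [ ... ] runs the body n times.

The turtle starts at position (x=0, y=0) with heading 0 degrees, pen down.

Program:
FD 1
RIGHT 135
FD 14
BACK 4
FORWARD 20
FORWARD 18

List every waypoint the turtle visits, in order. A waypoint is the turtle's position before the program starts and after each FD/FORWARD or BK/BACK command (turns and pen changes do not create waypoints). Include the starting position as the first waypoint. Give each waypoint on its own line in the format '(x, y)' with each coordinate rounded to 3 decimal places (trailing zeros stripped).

Answer: (0, 0)
(1, 0)
(-8.899, -9.899)
(-6.071, -7.071)
(-20.213, -21.213)
(-32.941, -33.941)

Derivation:
Executing turtle program step by step:
Start: pos=(0,0), heading=0, pen down
FD 1: (0,0) -> (1,0) [heading=0, draw]
RT 135: heading 0 -> 225
FD 14: (1,0) -> (-8.899,-9.899) [heading=225, draw]
BK 4: (-8.899,-9.899) -> (-6.071,-7.071) [heading=225, draw]
FD 20: (-6.071,-7.071) -> (-20.213,-21.213) [heading=225, draw]
FD 18: (-20.213,-21.213) -> (-32.941,-33.941) [heading=225, draw]
Final: pos=(-32.941,-33.941), heading=225, 5 segment(s) drawn
Waypoints (6 total):
(0, 0)
(1, 0)
(-8.899, -9.899)
(-6.071, -7.071)
(-20.213, -21.213)
(-32.941, -33.941)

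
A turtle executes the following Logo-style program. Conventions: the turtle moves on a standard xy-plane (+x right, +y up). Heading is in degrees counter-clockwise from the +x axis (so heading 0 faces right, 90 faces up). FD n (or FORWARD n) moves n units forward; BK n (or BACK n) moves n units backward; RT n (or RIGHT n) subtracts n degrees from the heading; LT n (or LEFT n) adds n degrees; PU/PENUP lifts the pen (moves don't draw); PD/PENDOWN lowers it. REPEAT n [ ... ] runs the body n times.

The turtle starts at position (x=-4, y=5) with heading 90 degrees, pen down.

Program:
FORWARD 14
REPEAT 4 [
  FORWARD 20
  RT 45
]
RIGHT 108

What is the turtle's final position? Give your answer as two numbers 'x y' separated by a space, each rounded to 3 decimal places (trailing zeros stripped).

Executing turtle program step by step:
Start: pos=(-4,5), heading=90, pen down
FD 14: (-4,5) -> (-4,19) [heading=90, draw]
REPEAT 4 [
  -- iteration 1/4 --
  FD 20: (-4,19) -> (-4,39) [heading=90, draw]
  RT 45: heading 90 -> 45
  -- iteration 2/4 --
  FD 20: (-4,39) -> (10.142,53.142) [heading=45, draw]
  RT 45: heading 45 -> 0
  -- iteration 3/4 --
  FD 20: (10.142,53.142) -> (30.142,53.142) [heading=0, draw]
  RT 45: heading 0 -> 315
  -- iteration 4/4 --
  FD 20: (30.142,53.142) -> (44.284,39) [heading=315, draw]
  RT 45: heading 315 -> 270
]
RT 108: heading 270 -> 162
Final: pos=(44.284,39), heading=162, 5 segment(s) drawn

Answer: 44.284 39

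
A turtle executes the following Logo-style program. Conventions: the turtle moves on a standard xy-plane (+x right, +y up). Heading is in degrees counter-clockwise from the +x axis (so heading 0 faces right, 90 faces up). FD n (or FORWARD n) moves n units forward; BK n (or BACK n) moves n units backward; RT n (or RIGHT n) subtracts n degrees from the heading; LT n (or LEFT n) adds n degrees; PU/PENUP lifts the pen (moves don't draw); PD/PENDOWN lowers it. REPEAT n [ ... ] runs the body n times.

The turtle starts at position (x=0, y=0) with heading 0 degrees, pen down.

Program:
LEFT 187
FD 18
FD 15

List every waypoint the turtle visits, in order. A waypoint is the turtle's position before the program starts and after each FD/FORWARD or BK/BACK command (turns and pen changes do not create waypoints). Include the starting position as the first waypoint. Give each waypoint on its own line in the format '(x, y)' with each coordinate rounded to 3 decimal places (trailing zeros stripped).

Executing turtle program step by step:
Start: pos=(0,0), heading=0, pen down
LT 187: heading 0 -> 187
FD 18: (0,0) -> (-17.866,-2.194) [heading=187, draw]
FD 15: (-17.866,-2.194) -> (-32.754,-4.022) [heading=187, draw]
Final: pos=(-32.754,-4.022), heading=187, 2 segment(s) drawn
Waypoints (3 total):
(0, 0)
(-17.866, -2.194)
(-32.754, -4.022)

Answer: (0, 0)
(-17.866, -2.194)
(-32.754, -4.022)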